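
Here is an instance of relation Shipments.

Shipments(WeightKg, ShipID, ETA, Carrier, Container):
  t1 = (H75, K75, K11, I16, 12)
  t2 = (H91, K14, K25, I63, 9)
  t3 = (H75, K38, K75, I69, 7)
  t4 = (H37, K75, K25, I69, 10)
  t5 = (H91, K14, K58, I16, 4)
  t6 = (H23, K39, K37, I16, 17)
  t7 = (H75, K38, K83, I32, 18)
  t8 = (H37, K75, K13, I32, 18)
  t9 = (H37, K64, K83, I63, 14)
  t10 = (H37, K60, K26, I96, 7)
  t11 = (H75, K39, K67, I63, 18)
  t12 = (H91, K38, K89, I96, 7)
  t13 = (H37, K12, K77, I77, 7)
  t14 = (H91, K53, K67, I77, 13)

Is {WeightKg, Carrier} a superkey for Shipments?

All 14 rows have distinct {WeightKg, Carrier} values, so {WeightKg, Carrier} → (all attributes) holds and {WeightKg, Carrier} is a superkey.

Yes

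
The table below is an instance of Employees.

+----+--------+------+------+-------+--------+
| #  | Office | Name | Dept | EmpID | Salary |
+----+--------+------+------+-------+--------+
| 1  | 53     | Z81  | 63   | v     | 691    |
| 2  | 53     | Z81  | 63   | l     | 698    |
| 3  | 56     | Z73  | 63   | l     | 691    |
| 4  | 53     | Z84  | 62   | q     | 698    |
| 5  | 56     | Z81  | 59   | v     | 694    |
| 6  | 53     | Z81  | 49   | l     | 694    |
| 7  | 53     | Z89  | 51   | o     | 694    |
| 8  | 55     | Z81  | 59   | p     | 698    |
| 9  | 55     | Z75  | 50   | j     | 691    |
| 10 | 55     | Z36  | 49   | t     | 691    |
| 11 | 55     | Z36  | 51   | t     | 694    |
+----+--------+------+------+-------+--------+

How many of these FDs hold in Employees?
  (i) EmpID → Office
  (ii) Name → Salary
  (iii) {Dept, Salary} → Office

0

(i) EmpID → Office: EmpID=v: rows 1, 5 → Office takes values {53, 56} — violation; EmpID=l: rows 2, 3, 6 → Office takes values {53, 56} — violation — fails.
(ii) Name → Salary: Name=Z81: rows 1, 2, 5, 6, 8 → Salary takes values {691, 698, 694} — violation; Name=Z36: rows 10, 11 → Salary takes values {691, 694} — violation — fails.
(iii) {Dept, Salary} → Office: (Dept=63, Salary=691): rows 1, 3 → Office takes values {53, 56} — violation; (Dept=51, Salary=694): rows 7, 11 → Office takes values {53, 55} — violation — fails.
None of the 3 dependencies hold.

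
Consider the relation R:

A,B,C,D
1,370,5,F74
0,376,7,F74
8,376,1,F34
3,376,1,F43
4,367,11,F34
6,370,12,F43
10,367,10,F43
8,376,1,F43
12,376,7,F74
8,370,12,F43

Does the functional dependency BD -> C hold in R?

Yes

(B=370, D=F74): 1 row → C = 5 ✓
(B=376, D=F74): 2 rows → C = 7, 7 ✓
(B=376, D=F34): 1 row → C = 1 ✓
(B=376, D=F43): 2 rows → C = 1, 1 ✓
(B=367, D=F34): 1 row → C = 11 ✓
(B=370, D=F43): 2 rows → C = 12, 12 ✓
(B=367, D=F43): 1 row → C = 10 ✓
Every BD value is associated with a single C value, so BD -> C holds.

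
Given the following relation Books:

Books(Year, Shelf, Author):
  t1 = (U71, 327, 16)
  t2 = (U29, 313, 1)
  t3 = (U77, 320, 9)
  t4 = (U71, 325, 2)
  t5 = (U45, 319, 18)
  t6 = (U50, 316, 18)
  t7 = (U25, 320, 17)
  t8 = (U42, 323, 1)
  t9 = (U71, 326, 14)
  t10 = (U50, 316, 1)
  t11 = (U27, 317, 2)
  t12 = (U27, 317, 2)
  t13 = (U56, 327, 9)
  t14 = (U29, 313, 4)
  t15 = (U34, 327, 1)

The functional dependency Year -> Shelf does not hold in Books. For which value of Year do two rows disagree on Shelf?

Year=U71: rows 1, 4, 9 → Shelf takes values {327, 325, 326} — violation
Year=U29: rows 2, 14 → Shelf = 313, 313 ✓
Year=U77: row 3 → Shelf = 320 ✓
Year=U45: row 5 → Shelf = 319 ✓
Year=U50: rows 6, 10 → Shelf = 316, 316 ✓
Year=U25: row 7 → Shelf = 320 ✓
Year=U42: row 8 → Shelf = 323 ✓
Year=U27: rows 11, 12 → Shelf = 317, 317 ✓
Year=U56: row 13 → Shelf = 327 ✓
Year=U34: row 15 → Shelf = 327 ✓
The only Year value with inconsistent Shelf is Year=U71.

U71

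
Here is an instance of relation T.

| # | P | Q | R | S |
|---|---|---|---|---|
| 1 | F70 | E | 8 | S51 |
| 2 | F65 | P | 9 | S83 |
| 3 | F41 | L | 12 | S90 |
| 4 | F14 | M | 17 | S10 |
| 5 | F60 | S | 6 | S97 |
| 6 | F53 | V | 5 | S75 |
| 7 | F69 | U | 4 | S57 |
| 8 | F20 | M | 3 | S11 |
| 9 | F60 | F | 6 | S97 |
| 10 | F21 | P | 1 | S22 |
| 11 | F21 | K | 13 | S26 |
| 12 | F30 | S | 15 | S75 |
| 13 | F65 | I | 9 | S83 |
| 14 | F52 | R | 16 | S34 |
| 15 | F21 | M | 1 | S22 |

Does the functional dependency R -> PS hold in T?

Yes

R=8: row 1 → {P,S} = (F70, S51) ✓
R=9: rows 2, 13 → {P,S} = (F65, S83), (F65, S83) ✓
R=12: row 3 → {P,S} = (F41, S90) ✓
R=17: row 4 → {P,S} = (F14, S10) ✓
R=6: rows 5, 9 → {P,S} = (F60, S97), (F60, S97) ✓
R=5: row 6 → {P,S} = (F53, S75) ✓
R=4: row 7 → {P,S} = (F69, S57) ✓
R=3: row 8 → {P,S} = (F20, S11) ✓
R=1: rows 10, 15 → {P,S} = (F21, S22), (F21, S22) ✓
R=13: row 11 → {P,S} = (F21, S26) ✓
R=15: row 12 → {P,S} = (F30, S75) ✓
R=16: row 14 → {P,S} = (F52, S34) ✓
Every R value is associated with a single PS value, so R -> PS holds.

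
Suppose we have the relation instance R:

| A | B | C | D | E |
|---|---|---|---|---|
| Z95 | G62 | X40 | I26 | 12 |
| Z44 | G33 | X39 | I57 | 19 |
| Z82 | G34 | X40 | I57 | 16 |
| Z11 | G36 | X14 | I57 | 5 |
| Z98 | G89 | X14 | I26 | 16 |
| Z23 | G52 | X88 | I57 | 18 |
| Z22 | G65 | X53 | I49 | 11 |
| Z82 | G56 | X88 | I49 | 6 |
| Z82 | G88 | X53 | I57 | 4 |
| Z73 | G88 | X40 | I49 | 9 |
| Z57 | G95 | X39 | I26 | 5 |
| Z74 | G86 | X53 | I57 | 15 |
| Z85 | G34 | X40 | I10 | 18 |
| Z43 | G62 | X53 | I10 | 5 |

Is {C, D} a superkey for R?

Two distinct rows share (C=X53, D=I57), so {C, D} does not determine every attribute — not a superkey.

No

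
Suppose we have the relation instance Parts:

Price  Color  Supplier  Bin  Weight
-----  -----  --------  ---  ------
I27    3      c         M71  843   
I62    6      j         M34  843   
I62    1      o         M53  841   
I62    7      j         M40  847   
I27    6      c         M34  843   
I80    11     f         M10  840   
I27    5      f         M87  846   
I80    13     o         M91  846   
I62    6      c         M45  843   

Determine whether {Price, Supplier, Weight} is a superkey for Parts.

No

Two distinct rows share (Price=I27, Supplier=c, Weight=843), so {Price, Supplier, Weight} does not determine every attribute — not a superkey.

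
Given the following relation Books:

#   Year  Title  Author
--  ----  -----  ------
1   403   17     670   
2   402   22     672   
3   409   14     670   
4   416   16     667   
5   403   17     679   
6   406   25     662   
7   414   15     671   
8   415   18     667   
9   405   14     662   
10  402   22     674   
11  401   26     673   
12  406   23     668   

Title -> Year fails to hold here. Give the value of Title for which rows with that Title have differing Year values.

Title=17: rows 1, 5 → Year = 403, 403 ✓
Title=22: rows 2, 10 → Year = 402, 402 ✓
Title=14: rows 3, 9 → Year takes values {409, 405} — violation
Title=16: row 4 → Year = 416 ✓
Title=25: row 6 → Year = 406 ✓
Title=15: row 7 → Year = 414 ✓
Title=18: row 8 → Year = 415 ✓
Title=26: row 11 → Year = 401 ✓
Title=23: row 12 → Year = 406 ✓
The only Title value with inconsistent Year is Title=14.

14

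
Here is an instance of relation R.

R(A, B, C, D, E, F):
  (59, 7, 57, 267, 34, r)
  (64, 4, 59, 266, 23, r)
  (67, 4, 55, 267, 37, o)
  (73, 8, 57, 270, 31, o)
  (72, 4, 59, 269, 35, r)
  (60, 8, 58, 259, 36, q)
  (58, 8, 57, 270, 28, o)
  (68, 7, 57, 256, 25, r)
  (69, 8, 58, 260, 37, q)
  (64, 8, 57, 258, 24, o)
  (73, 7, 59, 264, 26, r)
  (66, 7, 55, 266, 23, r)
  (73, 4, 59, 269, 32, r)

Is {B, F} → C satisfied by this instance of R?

(B=7, F=r): 4 rows → C takes values {57, 59, 55} — violation
(B=4, F=r): 3 rows → C = 59, 59, 59 ✓
(B=4, F=o): 1 row → C = 55 ✓
(B=8, F=o): 3 rows → C = 57, 57, 57 ✓
(B=8, F=q): 2 rows → C = 58, 58 ✓
Two rows agree on {B, F} but differ on C, so {B, F} → C does not hold.

No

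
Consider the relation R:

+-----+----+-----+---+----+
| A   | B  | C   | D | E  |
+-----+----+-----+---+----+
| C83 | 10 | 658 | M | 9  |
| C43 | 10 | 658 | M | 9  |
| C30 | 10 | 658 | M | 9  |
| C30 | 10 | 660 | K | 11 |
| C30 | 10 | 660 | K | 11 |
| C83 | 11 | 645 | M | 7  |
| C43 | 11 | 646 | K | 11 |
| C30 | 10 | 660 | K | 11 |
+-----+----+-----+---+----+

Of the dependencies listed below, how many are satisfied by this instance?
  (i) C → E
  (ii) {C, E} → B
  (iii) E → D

(i) C → E: every LHS value maps to a single RHS value — holds.
(ii) {C, E} → B: every LHS value maps to a single RHS value — holds.
(iii) E → D: every LHS value maps to a single RHS value — holds.
3 of the 3 dependencies hold.

3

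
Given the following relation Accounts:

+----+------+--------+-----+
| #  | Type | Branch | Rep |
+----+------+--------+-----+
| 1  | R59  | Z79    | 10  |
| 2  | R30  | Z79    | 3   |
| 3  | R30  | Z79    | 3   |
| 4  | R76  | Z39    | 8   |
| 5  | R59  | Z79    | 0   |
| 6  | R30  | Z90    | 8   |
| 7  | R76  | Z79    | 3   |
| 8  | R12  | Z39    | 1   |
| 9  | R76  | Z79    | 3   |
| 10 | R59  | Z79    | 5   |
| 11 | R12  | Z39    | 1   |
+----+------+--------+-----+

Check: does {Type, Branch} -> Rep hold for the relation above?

No

(Type=R59, Branch=Z79): rows 1, 5, 10 → Rep takes values {10, 0, 5} — violation
(Type=R30, Branch=Z79): rows 2, 3 → Rep = 3, 3 ✓
(Type=R76, Branch=Z39): row 4 → Rep = 8 ✓
(Type=R30, Branch=Z90): row 6 → Rep = 8 ✓
(Type=R76, Branch=Z79): rows 7, 9 → Rep = 3, 3 ✓
(Type=R12, Branch=Z39): rows 8, 11 → Rep = 1, 1 ✓
Two rows agree on {Type, Branch} but differ on Rep, so {Type, Branch} -> Rep does not hold.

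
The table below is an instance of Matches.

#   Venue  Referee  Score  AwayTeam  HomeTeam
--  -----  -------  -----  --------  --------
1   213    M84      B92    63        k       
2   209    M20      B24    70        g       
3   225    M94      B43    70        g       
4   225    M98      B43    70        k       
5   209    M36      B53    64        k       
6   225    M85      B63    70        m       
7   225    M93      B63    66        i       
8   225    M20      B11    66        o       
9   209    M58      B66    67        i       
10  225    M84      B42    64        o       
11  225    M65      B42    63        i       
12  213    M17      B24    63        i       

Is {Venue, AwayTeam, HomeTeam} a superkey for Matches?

All 12 rows have distinct {Venue, AwayTeam, HomeTeam} values, so {Venue, AwayTeam, HomeTeam} → (all attributes) holds and {Venue, AwayTeam, HomeTeam} is a superkey.

Yes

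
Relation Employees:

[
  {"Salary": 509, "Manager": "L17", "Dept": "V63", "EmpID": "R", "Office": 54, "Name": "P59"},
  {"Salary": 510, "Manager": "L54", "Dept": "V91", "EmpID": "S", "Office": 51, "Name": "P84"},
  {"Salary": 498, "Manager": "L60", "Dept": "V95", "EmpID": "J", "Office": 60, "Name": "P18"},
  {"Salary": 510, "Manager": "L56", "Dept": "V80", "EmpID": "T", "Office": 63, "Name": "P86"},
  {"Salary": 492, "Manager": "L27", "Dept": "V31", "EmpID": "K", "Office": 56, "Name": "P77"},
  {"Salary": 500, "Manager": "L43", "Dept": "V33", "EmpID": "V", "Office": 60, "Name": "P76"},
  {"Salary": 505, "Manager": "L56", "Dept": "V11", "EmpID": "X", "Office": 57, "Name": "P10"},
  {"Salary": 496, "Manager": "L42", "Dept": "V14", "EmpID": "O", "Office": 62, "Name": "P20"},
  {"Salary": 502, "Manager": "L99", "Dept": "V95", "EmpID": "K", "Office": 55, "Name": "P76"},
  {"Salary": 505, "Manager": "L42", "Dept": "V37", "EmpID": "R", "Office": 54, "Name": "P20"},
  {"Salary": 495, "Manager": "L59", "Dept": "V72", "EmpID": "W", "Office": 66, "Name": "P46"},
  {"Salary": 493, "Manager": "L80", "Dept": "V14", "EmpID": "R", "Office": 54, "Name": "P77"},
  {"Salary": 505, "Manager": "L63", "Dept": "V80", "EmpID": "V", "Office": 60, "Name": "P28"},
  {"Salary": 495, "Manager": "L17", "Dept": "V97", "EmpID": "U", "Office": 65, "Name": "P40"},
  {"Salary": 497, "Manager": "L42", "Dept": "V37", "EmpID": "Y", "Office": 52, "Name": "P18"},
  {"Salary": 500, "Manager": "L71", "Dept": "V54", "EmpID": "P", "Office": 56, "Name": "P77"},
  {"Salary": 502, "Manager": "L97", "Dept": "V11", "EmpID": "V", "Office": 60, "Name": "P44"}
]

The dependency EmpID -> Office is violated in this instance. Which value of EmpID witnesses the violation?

EmpID=R: 3 rows → Office = 54, 54, 54 ✓
EmpID=S: 1 row → Office = 51 ✓
EmpID=J: 1 row → Office = 60 ✓
EmpID=T: 1 row → Office = 63 ✓
EmpID=K: 2 rows → Office takes values {56, 55} — violation
EmpID=V: 3 rows → Office = 60, 60, 60 ✓
EmpID=X: 1 row → Office = 57 ✓
EmpID=O: 1 row → Office = 62 ✓
EmpID=W: 1 row → Office = 66 ✓
EmpID=U: 1 row → Office = 65 ✓
EmpID=Y: 1 row → Office = 52 ✓
EmpID=P: 1 row → Office = 56 ✓
The only EmpID value with inconsistent Office is EmpID=K.

K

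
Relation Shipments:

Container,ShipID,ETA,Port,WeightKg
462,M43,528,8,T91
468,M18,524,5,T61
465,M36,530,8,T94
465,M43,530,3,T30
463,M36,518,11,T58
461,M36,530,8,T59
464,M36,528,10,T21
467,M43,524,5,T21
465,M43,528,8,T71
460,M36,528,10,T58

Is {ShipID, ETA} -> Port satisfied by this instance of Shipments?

(ShipID=M43, ETA=528): 2 rows → Port = 8, 8 ✓
(ShipID=M18, ETA=524): 1 row → Port = 5 ✓
(ShipID=M36, ETA=530): 2 rows → Port = 8, 8 ✓
(ShipID=M43, ETA=530): 1 row → Port = 3 ✓
(ShipID=M36, ETA=518): 1 row → Port = 11 ✓
(ShipID=M36, ETA=528): 2 rows → Port = 10, 10 ✓
(ShipID=M43, ETA=524): 1 row → Port = 5 ✓
Every {ShipID, ETA} value is associated with a single Port value, so {ShipID, ETA} -> Port holds.

Yes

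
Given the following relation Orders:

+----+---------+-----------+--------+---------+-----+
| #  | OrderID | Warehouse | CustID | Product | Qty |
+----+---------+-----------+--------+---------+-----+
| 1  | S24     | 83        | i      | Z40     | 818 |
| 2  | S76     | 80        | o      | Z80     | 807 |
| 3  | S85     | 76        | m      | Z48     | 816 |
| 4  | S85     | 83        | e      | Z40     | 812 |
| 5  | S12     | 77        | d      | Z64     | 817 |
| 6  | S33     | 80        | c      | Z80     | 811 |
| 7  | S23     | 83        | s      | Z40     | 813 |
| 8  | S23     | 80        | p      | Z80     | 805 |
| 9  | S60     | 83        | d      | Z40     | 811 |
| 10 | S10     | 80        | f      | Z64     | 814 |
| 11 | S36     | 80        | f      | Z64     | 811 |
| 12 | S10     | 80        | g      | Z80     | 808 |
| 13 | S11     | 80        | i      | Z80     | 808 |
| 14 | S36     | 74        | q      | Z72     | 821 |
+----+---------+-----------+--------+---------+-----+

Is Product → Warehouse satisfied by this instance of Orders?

Product=Z40: rows 1, 4, 7, 9 → Warehouse = 83, 83, 83, 83 ✓
Product=Z80: rows 2, 6, 8, 12, 13 → Warehouse = 80, 80, 80, 80, 80 ✓
Product=Z48: row 3 → Warehouse = 76 ✓
Product=Z64: rows 5, 10, 11 → Warehouse takes values {77, 80} — violation
Product=Z72: row 14 → Warehouse = 74 ✓
Two rows agree on Product but differ on Warehouse, so Product → Warehouse does not hold.

No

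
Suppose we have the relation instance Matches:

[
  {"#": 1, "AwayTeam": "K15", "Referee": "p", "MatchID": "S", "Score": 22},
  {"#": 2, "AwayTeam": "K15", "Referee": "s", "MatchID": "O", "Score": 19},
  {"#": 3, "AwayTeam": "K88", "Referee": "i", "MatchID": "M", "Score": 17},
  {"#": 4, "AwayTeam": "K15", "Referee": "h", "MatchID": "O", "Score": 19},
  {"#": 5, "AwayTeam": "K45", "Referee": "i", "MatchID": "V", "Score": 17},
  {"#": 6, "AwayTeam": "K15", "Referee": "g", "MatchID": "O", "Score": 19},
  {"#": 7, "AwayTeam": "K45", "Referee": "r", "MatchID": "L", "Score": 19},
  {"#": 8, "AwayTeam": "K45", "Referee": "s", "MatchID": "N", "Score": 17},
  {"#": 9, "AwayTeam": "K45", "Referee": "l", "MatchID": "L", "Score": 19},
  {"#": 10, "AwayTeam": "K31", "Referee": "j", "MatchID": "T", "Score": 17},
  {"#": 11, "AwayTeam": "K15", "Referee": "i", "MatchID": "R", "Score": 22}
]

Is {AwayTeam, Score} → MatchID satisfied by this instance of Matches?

No

(AwayTeam=K15, Score=22): rows 1, 11 → MatchID takes values {S, R} — violation
(AwayTeam=K15, Score=19): rows 2, 4, 6 → MatchID = O, O, O ✓
(AwayTeam=K88, Score=17): row 3 → MatchID = M ✓
(AwayTeam=K45, Score=17): rows 5, 8 → MatchID takes values {V, N} — violation
(AwayTeam=K45, Score=19): rows 7, 9 → MatchID = L, L ✓
(AwayTeam=K31, Score=17): row 10 → MatchID = T ✓
Two rows agree on {AwayTeam, Score} but differ on MatchID, so {AwayTeam, Score} → MatchID does not hold.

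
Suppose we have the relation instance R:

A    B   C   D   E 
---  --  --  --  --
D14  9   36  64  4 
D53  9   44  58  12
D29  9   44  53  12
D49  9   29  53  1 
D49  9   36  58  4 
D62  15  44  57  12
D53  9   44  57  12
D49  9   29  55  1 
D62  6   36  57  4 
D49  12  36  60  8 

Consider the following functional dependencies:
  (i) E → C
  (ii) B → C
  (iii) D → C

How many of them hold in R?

(i) E → C: every LHS value maps to a single RHS value — holds.
(ii) B → C: B=9: 7 rows → C takes values {36, 44, 29} — violation — fails.
(iii) D → C: D=58: 2 rows → C takes values {44, 36} — violation; D=53: 2 rows → C takes values {44, 29} — violation; D=57: 3 rows → C takes values {44, 36} — violation — fails.
1 of the 3 dependencies holds.

1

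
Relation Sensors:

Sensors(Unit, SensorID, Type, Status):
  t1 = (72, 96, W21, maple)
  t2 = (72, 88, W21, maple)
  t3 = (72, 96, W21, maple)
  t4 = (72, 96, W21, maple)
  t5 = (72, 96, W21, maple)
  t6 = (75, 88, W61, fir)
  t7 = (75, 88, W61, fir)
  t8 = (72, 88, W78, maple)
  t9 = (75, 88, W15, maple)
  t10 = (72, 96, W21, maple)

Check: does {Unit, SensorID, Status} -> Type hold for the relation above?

(Unit=72, SensorID=96, Status=maple): rows 1, 3, 4, 5, 10 → Type = W21, W21, W21, W21, W21 ✓
(Unit=72, SensorID=88, Status=maple): rows 2, 8 → Type takes values {W21, W78} — violation
(Unit=75, SensorID=88, Status=fir): rows 6, 7 → Type = W61, W61 ✓
(Unit=75, SensorID=88, Status=maple): row 9 → Type = W15 ✓
Two rows agree on {Unit, SensorID, Status} but differ on Type, so {Unit, SensorID, Status} -> Type does not hold.

No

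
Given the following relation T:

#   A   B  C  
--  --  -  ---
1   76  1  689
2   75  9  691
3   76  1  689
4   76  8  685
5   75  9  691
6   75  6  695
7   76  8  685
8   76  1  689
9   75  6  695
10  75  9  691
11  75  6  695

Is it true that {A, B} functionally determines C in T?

(A=76, B=1): rows 1, 3, 8 → C = 689, 689, 689 ✓
(A=75, B=9): rows 2, 5, 10 → C = 691, 691, 691 ✓
(A=76, B=8): rows 4, 7 → C = 685, 685 ✓
(A=75, B=6): rows 6, 9, 11 → C = 695, 695, 695 ✓
Every {A, B} value is associated with a single C value, so {A, B} -> C holds.

Yes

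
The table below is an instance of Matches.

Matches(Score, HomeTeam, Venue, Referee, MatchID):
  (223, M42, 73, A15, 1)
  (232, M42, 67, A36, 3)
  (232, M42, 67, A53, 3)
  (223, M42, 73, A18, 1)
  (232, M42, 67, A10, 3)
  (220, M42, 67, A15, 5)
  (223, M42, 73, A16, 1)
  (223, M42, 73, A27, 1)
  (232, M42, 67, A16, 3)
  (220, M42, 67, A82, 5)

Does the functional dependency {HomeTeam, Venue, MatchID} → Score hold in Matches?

(HomeTeam=M42, Venue=73, MatchID=1): 4 rows → Score = 223, 223, 223, 223 ✓
(HomeTeam=M42, Venue=67, MatchID=3): 4 rows → Score = 232, 232, 232, 232 ✓
(HomeTeam=M42, Venue=67, MatchID=5): 2 rows → Score = 220, 220 ✓
Every {HomeTeam, Venue, MatchID} value is associated with a single Score value, so {HomeTeam, Venue, MatchID} → Score holds.

Yes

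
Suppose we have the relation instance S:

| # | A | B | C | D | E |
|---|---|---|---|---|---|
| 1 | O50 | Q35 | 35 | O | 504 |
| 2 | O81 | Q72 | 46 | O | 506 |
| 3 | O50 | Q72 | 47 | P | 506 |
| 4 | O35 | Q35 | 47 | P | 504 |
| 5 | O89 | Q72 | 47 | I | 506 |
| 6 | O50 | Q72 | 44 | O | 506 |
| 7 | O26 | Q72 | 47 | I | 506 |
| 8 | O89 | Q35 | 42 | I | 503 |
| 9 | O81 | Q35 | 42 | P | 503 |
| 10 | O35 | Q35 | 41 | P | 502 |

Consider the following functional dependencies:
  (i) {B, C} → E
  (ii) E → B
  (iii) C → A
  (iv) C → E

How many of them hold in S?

2

(i) {B, C} → E: every LHS value maps to a single RHS value — holds.
(ii) E → B: every LHS value maps to a single RHS value — holds.
(iii) C → A: C=47: rows 3, 4, 5, 7 → A takes values {O50, O35, O89, O26} — violation; C=42: rows 8, 9 → A takes values {O89, O81} — violation — fails.
(iv) C → E: C=47: rows 3, 4, 5, 7 → E takes values {506, 504} — violation — fails.
2 of the 4 dependencies hold.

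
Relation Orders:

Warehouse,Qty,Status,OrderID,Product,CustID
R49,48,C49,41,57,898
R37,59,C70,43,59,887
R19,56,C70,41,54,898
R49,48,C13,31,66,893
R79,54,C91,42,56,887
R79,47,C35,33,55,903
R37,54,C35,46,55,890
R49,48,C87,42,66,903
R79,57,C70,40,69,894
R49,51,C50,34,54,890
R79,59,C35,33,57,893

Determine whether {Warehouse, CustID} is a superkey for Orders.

Yes

All 11 rows have distinct {Warehouse, CustID} values, so {Warehouse, CustID} → (all attributes) holds and {Warehouse, CustID} is a superkey.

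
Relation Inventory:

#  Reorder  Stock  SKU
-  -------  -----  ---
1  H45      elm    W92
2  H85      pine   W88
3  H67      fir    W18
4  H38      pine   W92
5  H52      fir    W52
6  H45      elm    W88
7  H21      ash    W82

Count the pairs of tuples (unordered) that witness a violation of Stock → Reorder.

2

Stock=elm: all 2 rows agree on Reorder — 0 pairs.
Stock=pine: violating pairs (2,4) — 1 pair.
Stock=fir: violating pairs (3,5) — 1 pair.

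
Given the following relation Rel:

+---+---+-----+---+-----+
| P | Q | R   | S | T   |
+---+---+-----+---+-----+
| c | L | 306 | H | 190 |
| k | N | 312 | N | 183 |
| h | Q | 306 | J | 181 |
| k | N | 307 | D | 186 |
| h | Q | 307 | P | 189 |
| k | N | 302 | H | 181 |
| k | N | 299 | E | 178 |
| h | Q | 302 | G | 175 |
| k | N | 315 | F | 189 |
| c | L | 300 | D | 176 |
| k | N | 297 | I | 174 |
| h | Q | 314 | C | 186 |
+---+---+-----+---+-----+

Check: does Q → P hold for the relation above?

Yes

Q=L: 2 rows → P = c, c ✓
Q=N: 6 rows → P = k, k, k, k, k, k ✓
Q=Q: 4 rows → P = h, h, h, h ✓
Every Q value is associated with a single P value, so Q → P holds.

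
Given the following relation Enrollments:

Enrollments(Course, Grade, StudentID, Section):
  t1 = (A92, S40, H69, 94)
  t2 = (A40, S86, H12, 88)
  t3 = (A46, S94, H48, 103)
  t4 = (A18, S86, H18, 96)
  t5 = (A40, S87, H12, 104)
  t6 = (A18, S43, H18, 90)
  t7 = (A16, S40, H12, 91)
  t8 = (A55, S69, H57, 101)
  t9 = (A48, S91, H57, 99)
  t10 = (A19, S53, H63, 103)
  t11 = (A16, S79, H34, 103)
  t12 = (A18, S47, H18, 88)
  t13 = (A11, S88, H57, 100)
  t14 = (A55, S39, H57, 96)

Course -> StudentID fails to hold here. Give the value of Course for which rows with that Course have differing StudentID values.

A16

Course=A92: row 1 → StudentID = H69 ✓
Course=A40: rows 2, 5 → StudentID = H12, H12 ✓
Course=A46: row 3 → StudentID = H48 ✓
Course=A18: rows 4, 6, 12 → StudentID = H18, H18, H18 ✓
Course=A16: rows 7, 11 → StudentID takes values {H12, H34} — violation
Course=A55: rows 8, 14 → StudentID = H57, H57 ✓
Course=A48: row 9 → StudentID = H57 ✓
Course=A19: row 10 → StudentID = H63 ✓
Course=A11: row 13 → StudentID = H57 ✓
The only Course value with inconsistent StudentID is Course=A16.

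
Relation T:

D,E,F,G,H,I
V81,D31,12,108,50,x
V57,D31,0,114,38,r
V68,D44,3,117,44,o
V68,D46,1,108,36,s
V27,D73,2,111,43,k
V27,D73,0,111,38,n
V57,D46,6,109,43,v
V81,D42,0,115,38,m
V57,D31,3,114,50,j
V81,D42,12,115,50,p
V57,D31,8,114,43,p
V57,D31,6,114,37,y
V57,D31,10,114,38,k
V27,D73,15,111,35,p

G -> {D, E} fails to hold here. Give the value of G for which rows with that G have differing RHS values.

108

G=108: 2 rows → {D,E} takes values {(V81, D31), (V68, D46)} — violation
G=114: 5 rows → {D,E} = (V57, D31), (V57, D31), (V57, D31), (V57, D31), (V57, D31) ✓
G=117: 1 row → {D,E} = (V68, D44) ✓
G=111: 3 rows → {D,E} = (V27, D73), (V27, D73), (V27, D73) ✓
G=109: 1 row → {D,E} = (V57, D46) ✓
G=115: 2 rows → {D,E} = (V81, D42), (V81, D42) ✓
The only G value with inconsistent RHS is G=108.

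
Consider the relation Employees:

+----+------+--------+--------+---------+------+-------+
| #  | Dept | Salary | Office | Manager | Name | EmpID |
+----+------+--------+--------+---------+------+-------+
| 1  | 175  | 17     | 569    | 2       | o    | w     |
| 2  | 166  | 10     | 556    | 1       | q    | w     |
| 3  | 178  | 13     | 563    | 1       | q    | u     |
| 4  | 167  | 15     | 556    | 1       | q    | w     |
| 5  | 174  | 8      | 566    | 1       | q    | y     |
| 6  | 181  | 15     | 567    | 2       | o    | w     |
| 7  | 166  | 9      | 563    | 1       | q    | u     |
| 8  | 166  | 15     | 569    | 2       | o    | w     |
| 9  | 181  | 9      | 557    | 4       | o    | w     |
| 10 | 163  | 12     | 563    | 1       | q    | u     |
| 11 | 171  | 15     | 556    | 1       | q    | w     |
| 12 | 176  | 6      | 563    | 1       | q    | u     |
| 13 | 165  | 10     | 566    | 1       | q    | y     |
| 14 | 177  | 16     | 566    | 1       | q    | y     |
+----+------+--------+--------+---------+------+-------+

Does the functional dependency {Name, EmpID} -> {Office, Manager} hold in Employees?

No

(Name=o, EmpID=w): rows 1, 6, 8, 9 → {Office,Manager} takes values {(569, 2), (567, 2), (557, 4)} — violation
(Name=q, EmpID=w): rows 2, 4, 11 → {Office,Manager} = (556, 1), (556, 1), (556, 1) ✓
(Name=q, EmpID=u): rows 3, 7, 10, 12 → {Office,Manager} = (563, 1), (563, 1), (563, 1), (563, 1) ✓
(Name=q, EmpID=y): rows 5, 13, 14 → {Office,Manager} = (566, 1), (566, 1), (566, 1) ✓
Two rows agree on {Name, EmpID} but differ on {Office, Manager}, so {Name, EmpID} -> {Office, Manager} does not hold.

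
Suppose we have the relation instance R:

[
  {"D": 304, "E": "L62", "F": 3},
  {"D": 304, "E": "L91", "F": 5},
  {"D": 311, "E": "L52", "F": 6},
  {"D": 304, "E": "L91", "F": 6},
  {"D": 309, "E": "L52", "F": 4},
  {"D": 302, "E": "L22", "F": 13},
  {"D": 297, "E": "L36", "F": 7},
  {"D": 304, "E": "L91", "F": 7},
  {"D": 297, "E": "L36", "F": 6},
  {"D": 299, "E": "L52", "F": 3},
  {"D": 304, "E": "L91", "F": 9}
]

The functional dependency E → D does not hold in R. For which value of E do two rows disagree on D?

E=L62: 1 row → D = 304 ✓
E=L91: 4 rows → D = 304, 304, 304, 304 ✓
E=L52: 3 rows → D takes values {311, 309, 299} — violation
E=L22: 1 row → D = 302 ✓
E=L36: 2 rows → D = 297, 297 ✓
The only E value with inconsistent D is E=L52.

L52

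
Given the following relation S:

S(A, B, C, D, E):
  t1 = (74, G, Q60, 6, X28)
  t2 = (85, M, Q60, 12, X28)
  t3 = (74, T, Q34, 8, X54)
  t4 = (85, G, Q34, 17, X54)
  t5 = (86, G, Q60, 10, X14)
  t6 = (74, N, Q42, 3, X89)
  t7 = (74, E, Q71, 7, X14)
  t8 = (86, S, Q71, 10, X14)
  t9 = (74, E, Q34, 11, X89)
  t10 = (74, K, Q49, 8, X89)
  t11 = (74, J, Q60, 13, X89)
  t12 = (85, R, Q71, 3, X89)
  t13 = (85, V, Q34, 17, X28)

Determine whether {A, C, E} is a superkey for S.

Yes

All 13 rows have distinct {A, C, E} values, so {A, C, E} → (all attributes) holds and {A, C, E} is a superkey.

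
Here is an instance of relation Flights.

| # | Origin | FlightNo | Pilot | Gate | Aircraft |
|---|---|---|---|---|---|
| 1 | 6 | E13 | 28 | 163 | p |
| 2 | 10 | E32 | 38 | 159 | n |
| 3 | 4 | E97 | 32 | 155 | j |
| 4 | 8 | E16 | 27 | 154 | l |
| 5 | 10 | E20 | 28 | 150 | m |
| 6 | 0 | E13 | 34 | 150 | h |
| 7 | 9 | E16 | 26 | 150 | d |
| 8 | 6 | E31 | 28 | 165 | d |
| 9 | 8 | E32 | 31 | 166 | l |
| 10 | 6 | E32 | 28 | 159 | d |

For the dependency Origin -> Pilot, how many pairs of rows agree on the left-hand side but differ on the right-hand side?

Origin=6: all 3 rows agree on Pilot — 0 pairs.
Origin=10: violating pairs (2,5) — 1 pair.
Origin=8: violating pairs (4,9) — 1 pair.

2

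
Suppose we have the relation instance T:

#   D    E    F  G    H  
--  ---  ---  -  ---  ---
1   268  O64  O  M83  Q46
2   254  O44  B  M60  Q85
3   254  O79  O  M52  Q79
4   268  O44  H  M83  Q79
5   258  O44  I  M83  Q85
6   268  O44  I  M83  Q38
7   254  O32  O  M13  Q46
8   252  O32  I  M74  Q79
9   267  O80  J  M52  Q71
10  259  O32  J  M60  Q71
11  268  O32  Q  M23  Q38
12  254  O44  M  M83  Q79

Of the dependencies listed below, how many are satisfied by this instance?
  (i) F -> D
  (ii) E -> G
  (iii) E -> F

0

(i) F -> D: F=O: rows 1, 3, 7 → D takes values {268, 254} — violation; F=I: rows 5, 6, 8 → D takes values {258, 268, 252} — violation; F=J: rows 9, 10 → D takes values {267, 259} — violation — fails.
(ii) E -> G: E=O44: rows 2, 4, 5, 6, 12 → G takes values {M60, M83} — violation; E=O32: rows 7, 8, 10, 11 → G takes values {M13, M74, M60, M23} — violation — fails.
(iii) E -> F: E=O44: rows 2, 4, 5, 6, 12 → F takes values {B, H, I, M} — violation; E=O32: rows 7, 8, 10, 11 → F takes values {O, I, J, Q} — violation — fails.
None of the 3 dependencies hold.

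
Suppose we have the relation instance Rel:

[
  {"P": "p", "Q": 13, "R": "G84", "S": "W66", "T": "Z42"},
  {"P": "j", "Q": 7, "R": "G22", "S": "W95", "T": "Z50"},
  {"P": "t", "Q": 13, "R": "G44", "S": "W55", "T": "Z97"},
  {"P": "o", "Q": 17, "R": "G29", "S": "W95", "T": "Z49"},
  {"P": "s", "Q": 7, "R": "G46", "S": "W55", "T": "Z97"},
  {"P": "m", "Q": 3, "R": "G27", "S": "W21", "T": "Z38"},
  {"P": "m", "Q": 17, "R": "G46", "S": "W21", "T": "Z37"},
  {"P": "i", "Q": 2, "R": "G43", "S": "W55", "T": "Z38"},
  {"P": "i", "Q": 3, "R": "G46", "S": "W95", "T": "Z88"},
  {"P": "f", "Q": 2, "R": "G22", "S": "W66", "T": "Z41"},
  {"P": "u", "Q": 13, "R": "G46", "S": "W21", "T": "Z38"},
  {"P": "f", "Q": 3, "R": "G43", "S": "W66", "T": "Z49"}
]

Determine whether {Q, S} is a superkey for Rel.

Yes

All 12 rows have distinct {Q, S} values, so {Q, S} → (all attributes) holds and {Q, S} is a superkey.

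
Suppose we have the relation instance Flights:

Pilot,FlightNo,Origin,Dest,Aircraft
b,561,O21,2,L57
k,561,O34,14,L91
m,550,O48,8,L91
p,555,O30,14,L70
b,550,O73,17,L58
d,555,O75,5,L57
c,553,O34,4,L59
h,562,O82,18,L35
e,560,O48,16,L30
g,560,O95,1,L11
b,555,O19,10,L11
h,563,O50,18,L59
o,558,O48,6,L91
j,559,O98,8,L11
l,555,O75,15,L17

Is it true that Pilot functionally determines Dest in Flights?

No

Pilot=b: 3 rows → Dest takes values {2, 17, 10} — violation
Pilot=k: 1 row → Dest = 14 ✓
Pilot=m: 1 row → Dest = 8 ✓
Pilot=p: 1 row → Dest = 14 ✓
Pilot=d: 1 row → Dest = 5 ✓
Pilot=c: 1 row → Dest = 4 ✓
Pilot=h: 2 rows → Dest = 18, 18 ✓
Pilot=e: 1 row → Dest = 16 ✓
Pilot=g: 1 row → Dest = 1 ✓
Pilot=o: 1 row → Dest = 6 ✓
Pilot=j: 1 row → Dest = 8 ✓
Pilot=l: 1 row → Dest = 15 ✓
Two rows agree on Pilot but differ on Dest, so Pilot -> Dest does not hold.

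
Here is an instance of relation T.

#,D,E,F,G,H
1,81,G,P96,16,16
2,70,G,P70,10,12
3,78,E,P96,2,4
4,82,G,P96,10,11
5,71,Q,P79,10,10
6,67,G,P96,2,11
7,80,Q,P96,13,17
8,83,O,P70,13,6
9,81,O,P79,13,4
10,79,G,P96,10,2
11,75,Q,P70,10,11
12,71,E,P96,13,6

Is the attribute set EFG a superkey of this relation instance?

No

Rows 4 and 10 have the same EFG value (E=G, F=P96, G=10) but are distinct tuples, so EFG does not determine every attribute — not a superkey.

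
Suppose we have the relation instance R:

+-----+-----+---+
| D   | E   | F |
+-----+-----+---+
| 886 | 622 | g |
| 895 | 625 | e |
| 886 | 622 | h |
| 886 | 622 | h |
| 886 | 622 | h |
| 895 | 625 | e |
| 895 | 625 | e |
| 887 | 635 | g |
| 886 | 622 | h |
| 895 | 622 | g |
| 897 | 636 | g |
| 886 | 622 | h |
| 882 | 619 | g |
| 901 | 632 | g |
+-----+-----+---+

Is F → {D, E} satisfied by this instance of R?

F=g: 6 rows → {D,E} takes values {(886, 622), (887, 635), (895, 622), (897, 636), (882, 619), (901, 632)} — violation
F=e: 3 rows → {D,E} = (895, 625), (895, 625), (895, 625) ✓
F=h: 5 rows → {D,E} = (886, 622), (886, 622), (886, 622), (886, 622), (886, 622) ✓
Two rows agree on F but differ on {D, E}, so F → {D, E} does not hold.

No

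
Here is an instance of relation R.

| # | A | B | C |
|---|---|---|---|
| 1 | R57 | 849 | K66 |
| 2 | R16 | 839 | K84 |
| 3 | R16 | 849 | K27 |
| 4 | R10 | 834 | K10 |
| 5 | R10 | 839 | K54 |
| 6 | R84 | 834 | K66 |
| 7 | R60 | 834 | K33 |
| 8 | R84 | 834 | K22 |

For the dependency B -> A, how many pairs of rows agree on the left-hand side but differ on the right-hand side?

7

B=849: violating pairs (1,3) — 1 pair.
B=839: violating pairs (2,5) — 1 pair.
B=834: violating pairs (4,6), (4,7), (4,8), (6,7), (7,8) — 5 pairs.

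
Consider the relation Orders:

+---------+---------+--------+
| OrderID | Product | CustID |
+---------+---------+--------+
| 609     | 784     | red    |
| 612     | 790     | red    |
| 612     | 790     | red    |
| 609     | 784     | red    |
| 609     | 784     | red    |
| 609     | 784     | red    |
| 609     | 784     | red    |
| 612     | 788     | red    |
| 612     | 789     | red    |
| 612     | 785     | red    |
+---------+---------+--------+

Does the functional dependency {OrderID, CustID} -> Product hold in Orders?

No

(OrderID=609, CustID=red): 5 rows → Product = 784, 784, 784, 784, 784 ✓
(OrderID=612, CustID=red): 5 rows → Product takes values {790, 788, 789, 785} — violation
Two rows agree on {OrderID, CustID} but differ on Product, so {OrderID, CustID} -> Product does not hold.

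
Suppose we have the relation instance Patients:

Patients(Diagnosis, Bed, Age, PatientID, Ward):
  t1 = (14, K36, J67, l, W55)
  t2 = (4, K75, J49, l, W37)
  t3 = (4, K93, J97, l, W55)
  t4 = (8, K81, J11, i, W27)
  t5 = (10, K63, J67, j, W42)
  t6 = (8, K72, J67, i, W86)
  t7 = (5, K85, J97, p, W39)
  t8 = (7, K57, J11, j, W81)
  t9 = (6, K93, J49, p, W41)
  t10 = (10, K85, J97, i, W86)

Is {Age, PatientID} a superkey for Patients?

Yes

All 10 rows have distinct {Age, PatientID} values, so {Age, PatientID} → (all attributes) holds and {Age, PatientID} is a superkey.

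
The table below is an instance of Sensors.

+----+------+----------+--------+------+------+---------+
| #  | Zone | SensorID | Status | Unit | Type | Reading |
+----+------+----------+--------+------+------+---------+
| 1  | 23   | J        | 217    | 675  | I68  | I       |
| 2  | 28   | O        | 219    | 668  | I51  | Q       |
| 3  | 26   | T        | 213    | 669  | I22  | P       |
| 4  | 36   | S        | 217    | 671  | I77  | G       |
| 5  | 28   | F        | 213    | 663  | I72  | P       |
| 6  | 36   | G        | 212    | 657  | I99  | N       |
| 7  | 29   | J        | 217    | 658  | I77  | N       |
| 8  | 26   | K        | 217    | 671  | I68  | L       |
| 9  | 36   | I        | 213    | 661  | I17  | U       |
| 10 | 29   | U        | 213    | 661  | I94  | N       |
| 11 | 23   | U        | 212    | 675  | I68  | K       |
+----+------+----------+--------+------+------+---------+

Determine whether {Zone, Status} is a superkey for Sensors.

All 11 rows have distinct {Zone, Status} values, so {Zone, Status} → (all attributes) holds and {Zone, Status} is a superkey.

Yes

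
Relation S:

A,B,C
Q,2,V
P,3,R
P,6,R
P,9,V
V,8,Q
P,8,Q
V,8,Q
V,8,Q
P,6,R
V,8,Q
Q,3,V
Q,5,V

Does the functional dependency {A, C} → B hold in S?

(A=Q, C=V): 3 rows → B takes values {2, 3, 5} — violation
(A=P, C=R): 3 rows → B takes values {3, 6} — violation
(A=P, C=V): 1 row → B = 9 ✓
(A=V, C=Q): 4 rows → B = 8, 8, 8, 8 ✓
(A=P, C=Q): 1 row → B = 8 ✓
Two rows agree on {A, C} but differ on B, so {A, C} → B does not hold.

No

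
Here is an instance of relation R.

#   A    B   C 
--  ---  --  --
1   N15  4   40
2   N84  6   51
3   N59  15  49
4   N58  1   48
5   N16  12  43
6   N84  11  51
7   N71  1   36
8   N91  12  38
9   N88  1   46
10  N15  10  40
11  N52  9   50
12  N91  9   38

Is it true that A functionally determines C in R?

A=N15: rows 1, 10 → C = 40, 40 ✓
A=N84: rows 2, 6 → C = 51, 51 ✓
A=N59: row 3 → C = 49 ✓
A=N58: row 4 → C = 48 ✓
A=N16: row 5 → C = 43 ✓
A=N71: row 7 → C = 36 ✓
A=N91: rows 8, 12 → C = 38, 38 ✓
A=N88: row 9 → C = 46 ✓
A=N52: row 11 → C = 50 ✓
Every A value is associated with a single C value, so A → C holds.

Yes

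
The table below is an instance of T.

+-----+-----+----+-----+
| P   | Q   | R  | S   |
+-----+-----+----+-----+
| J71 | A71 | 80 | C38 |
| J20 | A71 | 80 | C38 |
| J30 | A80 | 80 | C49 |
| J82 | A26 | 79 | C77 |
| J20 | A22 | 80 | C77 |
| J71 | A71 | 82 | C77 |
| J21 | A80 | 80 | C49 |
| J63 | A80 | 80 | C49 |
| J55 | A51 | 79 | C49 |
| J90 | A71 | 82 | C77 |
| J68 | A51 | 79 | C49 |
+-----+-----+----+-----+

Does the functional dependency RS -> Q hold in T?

Yes

(R=80, S=C38): 2 rows → Q = A71, A71 ✓
(R=80, S=C49): 3 rows → Q = A80, A80, A80 ✓
(R=79, S=C77): 1 row → Q = A26 ✓
(R=80, S=C77): 1 row → Q = A22 ✓
(R=82, S=C77): 2 rows → Q = A71, A71 ✓
(R=79, S=C49): 2 rows → Q = A51, A51 ✓
Every RS value is associated with a single Q value, so RS -> Q holds.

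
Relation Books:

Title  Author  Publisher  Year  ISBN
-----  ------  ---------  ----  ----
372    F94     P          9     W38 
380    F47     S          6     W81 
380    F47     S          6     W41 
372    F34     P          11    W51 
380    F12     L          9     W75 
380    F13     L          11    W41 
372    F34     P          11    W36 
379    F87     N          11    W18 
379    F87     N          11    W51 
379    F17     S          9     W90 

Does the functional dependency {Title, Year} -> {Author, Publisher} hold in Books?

Yes

(Title=372, Year=9): 1 row → {Author,Publisher} = (F94, P) ✓
(Title=380, Year=6): 2 rows → {Author,Publisher} = (F47, S), (F47, S) ✓
(Title=372, Year=11): 2 rows → {Author,Publisher} = (F34, P), (F34, P) ✓
(Title=380, Year=9): 1 row → {Author,Publisher} = (F12, L) ✓
(Title=380, Year=11): 1 row → {Author,Publisher} = (F13, L) ✓
(Title=379, Year=11): 2 rows → {Author,Publisher} = (F87, N), (F87, N) ✓
(Title=379, Year=9): 1 row → {Author,Publisher} = (F17, S) ✓
Every {Title, Year} value is associated with a single {Author, Publisher} value, so {Title, Year} -> {Author, Publisher} holds.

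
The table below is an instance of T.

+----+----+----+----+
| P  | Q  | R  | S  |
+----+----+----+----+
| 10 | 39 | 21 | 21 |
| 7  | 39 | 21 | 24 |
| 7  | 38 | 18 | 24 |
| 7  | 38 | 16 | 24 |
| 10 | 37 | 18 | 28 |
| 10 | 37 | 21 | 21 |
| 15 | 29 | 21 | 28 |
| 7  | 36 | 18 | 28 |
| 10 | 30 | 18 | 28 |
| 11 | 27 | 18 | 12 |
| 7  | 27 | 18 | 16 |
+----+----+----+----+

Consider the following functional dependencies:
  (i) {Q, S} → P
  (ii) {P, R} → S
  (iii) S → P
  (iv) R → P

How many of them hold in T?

(i) {Q, S} → P: every LHS value maps to a single RHS value — holds.
(ii) {P, R} → S: (P=7, R=18): 3 rows → S takes values {24, 28, 16} — violation — fails.
(iii) S → P: S=28: 4 rows → P takes values {10, 15, 7} — violation — fails.
(iv) R → P: R=21: 4 rows → P takes values {10, 7, 15} — violation; R=18: 6 rows → P takes values {7, 10, 11} — violation — fails.
1 of the 4 dependencies holds.

1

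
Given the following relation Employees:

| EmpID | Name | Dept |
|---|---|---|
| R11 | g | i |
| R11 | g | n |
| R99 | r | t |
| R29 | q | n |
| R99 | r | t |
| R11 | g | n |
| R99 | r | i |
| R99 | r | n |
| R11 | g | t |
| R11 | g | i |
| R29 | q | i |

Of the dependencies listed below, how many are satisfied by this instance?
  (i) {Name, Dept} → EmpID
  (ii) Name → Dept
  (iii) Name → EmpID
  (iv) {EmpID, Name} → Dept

(i) {Name, Dept} → EmpID: every LHS value maps to a single RHS value — holds.
(ii) Name → Dept: Name=g: 5 rows → Dept takes values {i, n, t} — violation; Name=r: 4 rows → Dept takes values {t, i, n} — violation; Name=q: 2 rows → Dept takes values {n, i} — violation — fails.
(iii) Name → EmpID: every LHS value maps to a single RHS value — holds.
(iv) {EmpID, Name} → Dept: (EmpID=R11, Name=g): 5 rows → Dept takes values {i, n, t} — violation; (EmpID=R99, Name=r): 4 rows → Dept takes values {t, i, n} — violation; (EmpID=R29, Name=q): 2 rows → Dept takes values {n, i} — violation — fails.
2 of the 4 dependencies hold.

2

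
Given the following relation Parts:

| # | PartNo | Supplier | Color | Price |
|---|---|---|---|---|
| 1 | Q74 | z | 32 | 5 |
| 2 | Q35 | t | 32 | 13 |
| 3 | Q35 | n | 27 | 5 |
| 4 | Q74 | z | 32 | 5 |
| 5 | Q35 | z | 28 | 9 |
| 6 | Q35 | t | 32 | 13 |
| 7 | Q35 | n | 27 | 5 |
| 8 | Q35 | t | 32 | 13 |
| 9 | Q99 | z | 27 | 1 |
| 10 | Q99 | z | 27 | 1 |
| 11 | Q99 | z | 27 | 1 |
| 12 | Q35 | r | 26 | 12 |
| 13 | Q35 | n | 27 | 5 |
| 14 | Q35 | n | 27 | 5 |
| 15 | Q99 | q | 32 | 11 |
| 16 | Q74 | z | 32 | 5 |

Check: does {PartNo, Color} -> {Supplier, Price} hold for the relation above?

(PartNo=Q74, Color=32): rows 1, 4, 16 → {Supplier,Price} = (z, 5), (z, 5), (z, 5) ✓
(PartNo=Q35, Color=32): rows 2, 6, 8 → {Supplier,Price} = (t, 13), (t, 13), (t, 13) ✓
(PartNo=Q35, Color=27): rows 3, 7, 13, 14 → {Supplier,Price} = (n, 5), (n, 5), (n, 5), (n, 5) ✓
(PartNo=Q35, Color=28): row 5 → {Supplier,Price} = (z, 9) ✓
(PartNo=Q99, Color=27): rows 9, 10, 11 → {Supplier,Price} = (z, 1), (z, 1), (z, 1) ✓
(PartNo=Q35, Color=26): row 12 → {Supplier,Price} = (r, 12) ✓
(PartNo=Q99, Color=32): row 15 → {Supplier,Price} = (q, 11) ✓
Every {PartNo, Color} value is associated with a single {Supplier, Price} value, so {PartNo, Color} -> {Supplier, Price} holds.

Yes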